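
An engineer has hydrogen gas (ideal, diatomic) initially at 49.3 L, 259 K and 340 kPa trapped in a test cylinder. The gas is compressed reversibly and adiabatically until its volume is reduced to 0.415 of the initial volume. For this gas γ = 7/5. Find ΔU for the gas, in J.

17700 J

n = P₁V₁/(RT₁) = 340×49.3/(8.314×259) = 7.78 mol.
Adiabatic: TV^(γ−1) = const ⇒ T₂ = 259×(2.41)^0.400 = 368 K; PV^γ = const ⇒ P₂ = 1160 kPa.
For an ideal gas ΔU = nCvΔT with Cv = (5/2)R = 20.8 J/(mol·K).
ΔU = 7.78×20.8×(368−259) = 17700 J.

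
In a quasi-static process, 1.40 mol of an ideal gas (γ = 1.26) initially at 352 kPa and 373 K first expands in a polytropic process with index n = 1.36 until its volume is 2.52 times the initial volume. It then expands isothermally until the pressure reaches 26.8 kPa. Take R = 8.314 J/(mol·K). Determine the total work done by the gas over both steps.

7520 J

V₁ = nRT₁/P₁ = 1.40×8.314×373/352 = 12.3 L.
Step 1 — Polytropic n=1.36: T₂ = T₁(V₁/V₂)^(n−1) = 373×(0.397)^0.36 = 267 K; P₂ = P₁(V₁/V₂)^n = 100 kPa.
W = (P₁V₁−P₂V₂)/(n−1) = (352×12.3−100×31.1)/0.36 = 3410 J.
ΔU = nCvΔT = 1.40×32.0×(267−373) = -4730 J.
Q = ΔU + W = -1310 J.
State after step 1: P = 100 kPa, V = 31.1 L, T = 267 K.
Step 2 — Isothermal: T stays 267 K; PV = const ⇒ V₂ = 116 L, P₂ = 26.8 kPa.
ΔU = 0 (ideal gas, T constant).
W = nRT ln(V₂/V₁) = 1.40×8.314×267×ln(3.74) = 4100 J.
Q = ΔU + W = 4100 J.
Net over both steps: W = 7520 J, Q = 2790 J, ΔU = -4730 J.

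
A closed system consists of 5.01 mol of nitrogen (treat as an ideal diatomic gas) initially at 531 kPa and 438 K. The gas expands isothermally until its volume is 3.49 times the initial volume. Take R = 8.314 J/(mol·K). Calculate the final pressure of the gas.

152 kPa

V₁ = nRT₁/P₁ = 5.01×8.314×438/531 = 34.4 L.
Isothermal: T stays 438 K; PV = const ⇒ V₂ = 120 L, P₂ = 152 kPa.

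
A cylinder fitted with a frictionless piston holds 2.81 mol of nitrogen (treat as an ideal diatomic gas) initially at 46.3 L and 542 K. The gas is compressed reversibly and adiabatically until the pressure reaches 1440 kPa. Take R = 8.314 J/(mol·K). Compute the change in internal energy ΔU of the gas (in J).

19200 J

P₁ = nRT₁/V₁ = 2.81×8.314×542/46.3 = 273 kPa.
Adiabatic: T₂/T₁ = (P₂/P₁)^((γ−1)/γ) ⇒ T₂ = 542×(5.27)^0.286 = 871 K; V₂ = 14.1 L.
For an ideal gas ΔU = nCvΔT with Cv = (5/2)R = 20.8 J/(mol·K).
ΔU = 2.81×20.8×(871−542) = 19200 J.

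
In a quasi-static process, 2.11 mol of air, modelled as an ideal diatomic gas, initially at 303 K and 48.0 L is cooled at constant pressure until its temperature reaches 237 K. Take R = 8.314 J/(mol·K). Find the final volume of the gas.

37.5 L

P₁ = nRT₁/V₁ = 2.11×8.314×303/48.0 = 111 kPa.
Isobaric: P stays 111 kPa; V/T = const ⇒ T₂ = 237 K, V₂ = 37.5 L.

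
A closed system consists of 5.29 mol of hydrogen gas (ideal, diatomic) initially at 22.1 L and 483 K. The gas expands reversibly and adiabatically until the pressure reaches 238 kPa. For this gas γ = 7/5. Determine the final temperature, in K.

324 K

P₁ = nRT₁/V₁ = 5.29×8.314×483/22.1 = 961 kPa.
Adiabatic: T₂/T₁ = (P₂/P₁)^((γ−1)/γ) ⇒ T₂ = 483×(0.248)^0.286 = 324 K; V₂ = 59.9 L.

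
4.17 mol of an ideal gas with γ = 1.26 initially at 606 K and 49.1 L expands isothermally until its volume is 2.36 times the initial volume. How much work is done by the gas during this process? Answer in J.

18000 J

P₁ = nRT₁/V₁ = 4.17×8.314×606/49.1 = 428 kPa.
Isothermal: T stays 606 K; PV = const ⇒ V₂ = 116 L, P₂ = 181 kPa.
W = nRT ln(V₂/V₁) = 4.17×8.314×606×ln(2.36) = 18000 J.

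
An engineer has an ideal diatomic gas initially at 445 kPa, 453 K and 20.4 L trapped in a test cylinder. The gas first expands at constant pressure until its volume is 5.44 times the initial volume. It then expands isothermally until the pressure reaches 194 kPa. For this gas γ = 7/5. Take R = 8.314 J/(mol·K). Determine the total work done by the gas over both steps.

81300 J

n = P₁V₁/(RT₁) = 445×20.4/(8.314×453) = 2.41 mol.
Step 1 — Isobaric: P stays 445 kPa; V/T = const ⇒ T₂ = 2460 K, V₂ = 111 L.
W = PΔV = 445×(111−20.4) kPa·L = 40300 J.
ΔU = nCvΔT = 2.41×20.8×(2460−453) = 101000 J.
Q = ΔU + W = nCpΔT = 141000 J.
State after step 1: P = 445 kPa, V = 111 L, T = 2460 K.
Step 2 — Isothermal: T stays 2460 K; PV = const ⇒ V₂ = 255 L, P₂ = 194 kPa.
ΔU = 0 (ideal gas, T constant).
W = nRT ln(V₂/V₁) = 2.41×8.314×2460×ln(2.29) = 41000 J.
Q = ΔU + W = 41000 J.
Net over both steps: W = 81300 J, Q = 182000 J, ΔU = 101000 J.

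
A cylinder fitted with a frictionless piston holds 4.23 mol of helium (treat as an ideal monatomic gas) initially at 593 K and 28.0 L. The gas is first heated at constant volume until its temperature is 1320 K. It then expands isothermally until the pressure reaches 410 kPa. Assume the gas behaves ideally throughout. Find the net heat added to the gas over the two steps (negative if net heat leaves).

P₁ = nRT₁/V₁ = 4.23×8.314×593/28.0 = 745 kPa.
Step 1 — Isochoric: V stays 28.0 L; P/T = const ⇒ T₂ = 1320 K, P₂ = 1660 kPa.
W = 0 (no volume change).
ΔU = nCvΔT = 4.23×12.5×(1320−593) = 38400 J.
Q = ΔU = 38400 J.
State after step 1: P = 1660 kPa, V = 28.0 L, T = 1320 K.
Step 2 — Isothermal: T stays 1320 K; PV = const ⇒ V₂ = 113 L, P₂ = 410 kPa.
ΔU = 0 (ideal gas, T constant).
W = nRT ln(V₂/V₁) = 4.23×8.314×1320×ln(4.04) = 64900 J.
Q = ΔU + W = 64900 J.
Net over both steps: W = 64900 J, Q = 103000 J, ΔU = 38400 J.

103000 J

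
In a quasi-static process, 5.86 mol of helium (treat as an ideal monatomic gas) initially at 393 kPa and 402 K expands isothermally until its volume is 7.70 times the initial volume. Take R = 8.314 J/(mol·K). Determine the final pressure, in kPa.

V₁ = nRT₁/P₁ = 5.86×8.314×402/393 = 49.8 L.
Isothermal: T stays 402 K; PV = const ⇒ V₂ = 384 L, P₂ = 51.0 kPa.

51.0 kPa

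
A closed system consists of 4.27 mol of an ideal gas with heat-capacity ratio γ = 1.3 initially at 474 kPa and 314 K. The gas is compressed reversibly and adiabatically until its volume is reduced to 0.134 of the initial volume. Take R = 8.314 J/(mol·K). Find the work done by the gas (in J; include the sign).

-30700 J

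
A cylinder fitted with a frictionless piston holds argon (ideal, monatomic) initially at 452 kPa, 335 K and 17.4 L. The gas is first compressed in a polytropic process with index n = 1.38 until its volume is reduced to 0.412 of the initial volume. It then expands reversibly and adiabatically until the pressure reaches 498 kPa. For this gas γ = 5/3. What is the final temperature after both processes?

299 K

n = P₁V₁/(RT₁) = 452×17.4/(8.314×335) = 2.82 mol.
Step 1 — Polytropic n=1.38: T₂ = T₁(V₁/V₂)^(n−1) = 335×(2.43)^0.38 = 469 K; P₂ = P₁(V₁/V₂)^n = 1540 kPa.
W = (P₁V₁−P₂V₂)/(n−1) = (452×17.4−1540×7.17)/0.38 = -8290 J.
ΔU = nCvΔT = 2.82×12.5×(469−335) = 4730 J.
Q = ΔU + W = -3570 J.
State after step 1: P = 1540 kPa, V = 7.17 L, T = 469 K.
Step 2 — Adiabatic: T₂/T₁ = (P₂/P₁)^((γ−1)/γ) ⇒ T₂ = 469×(0.324)^0.400 = 299 K; V₂ = 14.1 L.
ΔU = nCvΔT = 2.82×12.5×(299−469) = -6000 J.
Q = 0 for an adiabatic process, so W = −ΔU = 6000 J.
Net over both steps: W = -2300 J, Q = -3570 J, ΔU = -1270 J.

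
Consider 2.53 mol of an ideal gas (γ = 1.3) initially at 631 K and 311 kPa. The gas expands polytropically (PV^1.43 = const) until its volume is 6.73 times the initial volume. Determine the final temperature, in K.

278 K

V₁ = nRT₁/P₁ = 2.53×8.314×631/311 = 42.7 L.
Polytropic n=1.43: T₂ = T₁(V₁/V₂)^(n−1) = 631×(0.149)^0.43 = 278 K; P₂ = P₁(V₁/V₂)^n = 20.4 kPa.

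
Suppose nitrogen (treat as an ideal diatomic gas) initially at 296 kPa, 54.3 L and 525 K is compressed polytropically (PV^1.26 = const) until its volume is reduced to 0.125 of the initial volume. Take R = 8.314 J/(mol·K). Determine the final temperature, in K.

Polytropic n=1.26: T₂ = T₁(V₁/V₂)^(n−1) = 525×(8.00)^0.26 = 901 K; P₂ = P₁(V₁/V₂)^n = 4070 kPa.

901 K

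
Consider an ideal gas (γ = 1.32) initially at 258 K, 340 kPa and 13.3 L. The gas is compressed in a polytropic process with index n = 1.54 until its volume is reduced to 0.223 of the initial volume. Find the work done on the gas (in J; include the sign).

n = P₁V₁/(RT₁) = 340×13.3/(8.314×258) = 2.11 mol.
Polytropic n=1.54: T₂ = T₁(V₁/V₂)^(n−1) = 258×(4.48)^0.54 = 580 K; P₂ = P₁(V₁/V₂)^n = 3430 kPa.
W = (P₁V₁−P₂V₂)/(n−1) = (340×13.3−3430×2.97)/0.54 = -10500 J.
Work done on the gas = −W_by = 10500 J.

10500 J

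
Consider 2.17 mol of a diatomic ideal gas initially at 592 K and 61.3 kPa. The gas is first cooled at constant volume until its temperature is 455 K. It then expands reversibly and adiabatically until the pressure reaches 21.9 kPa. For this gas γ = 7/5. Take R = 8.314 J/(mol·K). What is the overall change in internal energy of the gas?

V₁ = nRT₁/P₁ = 2.17×8.314×592/61.3 = 174 L.
Step 1 — Isochoric: V stays 174 L; P/T = const ⇒ T₂ = 455 K, P₂ = 47.1 kPa.
W = 0 (no volume change).
ΔU = nCvΔT = 2.17×20.8×(455−592) = -6180 J.
Q = ΔU = -6180 J.
State after step 1: P = 47.1 kPa, V = 174 L, T = 455 K.
Step 2 — Adiabatic: T₂/T₁ = (P₂/P₁)^((γ−1)/γ) ⇒ T₂ = 455×(0.465)^0.286 = 366 K; V₂ = 301 L.
ΔU = nCvΔT = 2.17×20.8×(366−455) = -4030 J.
Q = 0 for an adiabatic process, so W = −ΔU = 4030 J.
Net over both steps: W = 4030 J, Q = -6180 J, ΔU = -10200 J.

-10200 J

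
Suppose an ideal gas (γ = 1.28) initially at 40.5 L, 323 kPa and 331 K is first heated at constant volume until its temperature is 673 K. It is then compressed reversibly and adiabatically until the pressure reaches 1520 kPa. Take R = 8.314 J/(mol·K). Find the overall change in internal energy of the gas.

67400 J

n = P₁V₁/(RT₁) = 323×40.5/(8.314×331) = 4.75 mol.
Step 1 — Isochoric: V stays 40.5 L; P/T = const ⇒ T₂ = 673 K, P₂ = 657 kPa.
W = 0 (no volume change).
ΔU = nCvΔT = 4.75×29.7×(673−331) = 48300 J.
Q = ΔU = 48300 J.
State after step 1: P = 657 kPa, V = 40.5 L, T = 673 K.
Step 2 — Adiabatic: T₂/T₁ = (P₂/P₁)^((γ−1)/γ) ⇒ T₂ = 673×(2.31)^0.219 = 809 K; V₂ = 21.0 L.
ΔU = nCvΔT = 4.75×29.7×(809−673) = 19100 J.
Q = 0 for an adiabatic process, so W = −ΔU = -19100 J.
Net over both steps: W = -19100 J, Q = 48300 J, ΔU = 67400 J.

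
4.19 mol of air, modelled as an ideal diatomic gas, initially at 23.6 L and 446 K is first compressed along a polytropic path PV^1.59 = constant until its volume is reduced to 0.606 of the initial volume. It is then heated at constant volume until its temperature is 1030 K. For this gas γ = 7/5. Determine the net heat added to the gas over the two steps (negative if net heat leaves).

41800 J

P₁ = nRT₁/V₁ = 4.19×8.314×446/23.6 = 658 kPa.
Step 1 — Polytropic n=1.59: T₂ = T₁(V₁/V₂)^(n−1) = 446×(1.65)^0.59 = 599 K; P₂ = P₁(V₁/V₂)^n = 1460 kPa.
W = (P₁V₁−P₂V₂)/(n−1) = (658×23.6−1460×14.3)/0.59 = -9050 J.
ΔU = nCvΔT = 4.19×20.8×(599−446) = 13400 J.
Q = ΔU + W = 4300 J.
State after step 1: P = 1460 kPa, V = 14.3 L, T = 599 K.
Step 2 — Isochoric: V stays 14.3 L; P/T = const ⇒ T₂ = 1030 K, P₂ = 2510 kPa.
W = 0 (no volume change).
ΔU = nCvΔT = 4.19×20.8×(1030−599) = 37500 J.
Q = ΔU = 37500 J.
Net over both steps: W = -9050 J, Q = 41800 J, ΔU = 50900 J.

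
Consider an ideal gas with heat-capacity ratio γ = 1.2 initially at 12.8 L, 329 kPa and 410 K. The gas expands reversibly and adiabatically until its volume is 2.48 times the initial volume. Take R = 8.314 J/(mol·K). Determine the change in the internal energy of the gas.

-3500 J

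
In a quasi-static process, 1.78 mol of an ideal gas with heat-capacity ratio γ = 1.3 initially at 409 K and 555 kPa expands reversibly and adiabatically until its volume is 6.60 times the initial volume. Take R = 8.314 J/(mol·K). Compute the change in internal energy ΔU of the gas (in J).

V₁ = nRT₁/P₁ = 1.78×8.314×409/555 = 10.9 L.
Adiabatic: TV^(γ−1) = const ⇒ T₂ = 409×(0.152)^0.300 = 232 K; PV^γ = const ⇒ P₂ = 47.7 kPa.
For an ideal gas ΔU = nCvΔT with Cv = R/(γ−1) = 27.7 J/(mol·K).
ΔU = 1.78×27.7×(232−409) = -8720 J.

-8720 J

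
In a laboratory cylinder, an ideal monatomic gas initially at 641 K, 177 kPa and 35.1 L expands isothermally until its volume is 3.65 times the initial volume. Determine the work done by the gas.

8040 J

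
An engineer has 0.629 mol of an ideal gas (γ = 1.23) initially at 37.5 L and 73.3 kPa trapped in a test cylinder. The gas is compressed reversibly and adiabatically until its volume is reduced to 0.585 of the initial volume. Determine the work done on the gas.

1570 J

T₁ = P₁V₁/(nR) = 73.3×37.5/(0.629×8.314) = 526 K.
Adiabatic: TV^(γ−1) = const ⇒ T₂ = 526×(1.71)^0.230 = 595 K; PV^γ = const ⇒ P₂ = 142 kPa.
ΔU = nCvΔT = 0.629×36.1×(595−526) = 1570 J.
Q = 0 for an adiabatic process, so W = −ΔU = -1570 J.
Work done on the gas = −W_by = 1570 J.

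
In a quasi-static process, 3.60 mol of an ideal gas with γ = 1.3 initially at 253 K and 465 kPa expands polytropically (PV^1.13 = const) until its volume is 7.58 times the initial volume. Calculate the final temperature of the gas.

194 K

V₁ = nRT₁/P₁ = 3.60×8.314×253/465 = 16.3 L.
Polytropic n=1.13: T₂ = T₁(V₁/V₂)^(n−1) = 253×(0.132)^0.13 = 194 K; P₂ = P₁(V₁/V₂)^n = 47.1 kPa.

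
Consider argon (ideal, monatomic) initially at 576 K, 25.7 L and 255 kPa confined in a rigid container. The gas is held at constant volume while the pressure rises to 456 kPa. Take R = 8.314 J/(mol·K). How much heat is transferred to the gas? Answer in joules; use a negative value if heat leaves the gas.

n = P₁V₁/(RT₁) = 255×25.7/(8.314×576) = 1.37 mol.
Isochoric: V stays 25.7 L; P/T = const ⇒ T₂ = 1030 K, P₂ = 456 kPa.
W = 0 (no volume change).
ΔU = nCvΔT = 1.37×12.5×(1030−576) = 7750 J.
Q = ΔU = 7750 J.

7750 J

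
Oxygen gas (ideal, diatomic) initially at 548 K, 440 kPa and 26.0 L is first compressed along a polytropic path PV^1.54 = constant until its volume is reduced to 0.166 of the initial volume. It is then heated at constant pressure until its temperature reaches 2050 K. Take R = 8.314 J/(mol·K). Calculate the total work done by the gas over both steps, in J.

-22100 J

n = P₁V₁/(RT₁) = 440×26.0/(8.314×548) = 2.51 mol.
Step 1 — Polytropic n=1.54: T₂ = T₁(V₁/V₂)^(n−1) = 548×(6.02)^0.54 = 1450 K; P₂ = P₁(V₁/V₂)^n = 6990 kPa.
W = (P₁V₁−P₂V₂)/(n−1) = (440×26.0−6990×4.32)/0.54 = -34700 J.
ΔU = nCvΔT = 2.51×20.8×(1450−548) = 46800 J.
Q = ΔU + W = 12100 J.
State after step 1: P = 6990 kPa, V = 4.32 L, T = 1450 K.
Step 2 — Isobaric: P stays 6990 kPa; V/T = const ⇒ T₂ = 2050 K, V₂ = 6.12 L.
W = PΔV = 6990×(6.12−4.32) kPa·L = 12600 J.
ΔU = nCvΔT = 2.51×20.8×(2050−1450) = 31600 J.
Q = ΔU + W = nCpΔT = 44200 J.
Net over both steps: W = -22100 J, Q = 56300 J, ΔU = 78400 J.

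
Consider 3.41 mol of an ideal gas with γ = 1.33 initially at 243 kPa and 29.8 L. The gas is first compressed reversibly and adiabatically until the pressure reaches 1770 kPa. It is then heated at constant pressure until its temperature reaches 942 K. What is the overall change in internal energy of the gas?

59000 J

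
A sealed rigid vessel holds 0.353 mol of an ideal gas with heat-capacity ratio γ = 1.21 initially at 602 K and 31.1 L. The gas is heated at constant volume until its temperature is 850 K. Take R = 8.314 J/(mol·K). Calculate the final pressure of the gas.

80.2 kPa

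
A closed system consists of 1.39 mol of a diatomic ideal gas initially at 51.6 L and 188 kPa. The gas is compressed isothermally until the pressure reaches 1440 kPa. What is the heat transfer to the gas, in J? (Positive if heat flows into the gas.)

-19800 J

T₁ = P₁V₁/(nR) = 188×51.6/(1.39×8.314) = 839 K.
Isothermal: T stays 839 K; PV = const ⇒ V₂ = 6.74 L, P₂ = 1440 kPa.
ΔU = 0 (ideal gas, T constant).
W = nRT ln(V₂/V₁) = 1.39×8.314×839×ln(0.131) = -19800 J.
Q = ΔU + W = -19800 J.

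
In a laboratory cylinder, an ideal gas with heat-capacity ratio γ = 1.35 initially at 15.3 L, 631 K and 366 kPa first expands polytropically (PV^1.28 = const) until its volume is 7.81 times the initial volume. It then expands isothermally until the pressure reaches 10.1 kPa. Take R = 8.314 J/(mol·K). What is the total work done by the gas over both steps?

n = P₁V₁/(RT₁) = 366×15.3/(8.314×631) = 1.07 mol.
Step 1 — Polytropic n=1.28: T₂ = T₁(V₁/V₂)^(n−1) = 631×(0.128)^0.28 = 355 K; P₂ = P₁(V₁/V₂)^n = 26.4 kPa.
W = (P₁V₁−P₂V₂)/(n−1) = (366×15.3−26.4×119)/0.28 = 8750 J.
ΔU = nCvΔT = 1.07×23.8×(355−631) = -7000 J.
Q = ΔU + W = 1750 J.
State after step 1: P = 26.4 kPa, V = 119 L, T = 355 K.
Step 2 — Isothermal: T stays 355 K; PV = const ⇒ V₂ = 312 L, P₂ = 10.1 kPa.
ΔU = 0 (ideal gas, T constant).
W = nRT ln(V₂/V₁) = 1.07×8.314×355×ln(2.61) = 3020 J.
Q = ΔU + W = 3020 J.
Net over both steps: W = 11800 J, Q = 4770 J, ΔU = -7000 J.

11800 J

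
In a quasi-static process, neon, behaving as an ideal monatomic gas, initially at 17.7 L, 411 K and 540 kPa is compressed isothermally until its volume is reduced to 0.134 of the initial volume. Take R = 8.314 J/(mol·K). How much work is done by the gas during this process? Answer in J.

n = P₁V₁/(RT₁) = 540×17.7/(8.314×411) = 2.80 mol.
Isothermal: T stays 411 K; PV = const ⇒ V₂ = 2.37 L, P₂ = 4030 kPa.
W = nRT ln(V₂/V₁) = 2.80×8.314×411×ln(0.134) = -19200 J.

-19200 J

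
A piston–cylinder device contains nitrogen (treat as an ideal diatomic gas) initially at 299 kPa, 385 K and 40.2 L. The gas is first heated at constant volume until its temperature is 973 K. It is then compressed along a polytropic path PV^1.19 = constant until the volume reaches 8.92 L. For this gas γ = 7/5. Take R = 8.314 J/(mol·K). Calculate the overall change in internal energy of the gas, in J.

n = P₁V₁/(RT₁) = 299×40.2/(8.314×385) = 3.76 mol.
Step 1 — Isochoric: V stays 40.2 L; P/T = const ⇒ T₂ = 973 K, P₂ = 756 kPa.
W = 0 (no volume change).
ΔU = nCvΔT = 3.76×20.8×(973−385) = 45900 J.
Q = ΔU = 45900 J.
State after step 1: P = 756 kPa, V = 40.2 L, T = 973 K.
Step 2 — Polytropic n=1.19: T₂ = T₁(V₁/V₂)^(n−1) = 973×(4.51)^0.19 = 1300 K; P₂ = P₁(V₁/V₂)^n = 4530 kPa.
W = (P₁V₁−P₂V₂)/(n−1) = (756×40.2−4530×8.92)/0.19 = -52900 J.
ΔU = nCvΔT = 3.76×20.8×(1300−973) = 25200 J.
Q = ΔU + W = -27800 J.
Net over both steps: W = -52900 J, Q = 18100 J, ΔU = 71000 J.

71000 J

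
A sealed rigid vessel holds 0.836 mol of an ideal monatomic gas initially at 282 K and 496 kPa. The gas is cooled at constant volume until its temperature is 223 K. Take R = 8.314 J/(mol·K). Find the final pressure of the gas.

392 kPa

V₁ = nRT₁/P₁ = 0.836×8.314×282/496 = 3.95 L.
Isochoric: V stays 3.95 L; P/T = const ⇒ T₂ = 223 K, P₂ = 392 kPa.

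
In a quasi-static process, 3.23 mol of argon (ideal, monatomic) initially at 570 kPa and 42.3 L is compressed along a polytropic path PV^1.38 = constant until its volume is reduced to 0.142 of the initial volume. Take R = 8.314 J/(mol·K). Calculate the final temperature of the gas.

T₁ = P₁V₁/(nR) = 570×42.3/(3.23×8.314) = 898 K.
Polytropic n=1.38: T₂ = T₁(V₁/V₂)^(n−1) = 898×(7.04)^0.38 = 1890 K; P₂ = P₁(V₁/V₂)^n = 8430 kPa.

1890 K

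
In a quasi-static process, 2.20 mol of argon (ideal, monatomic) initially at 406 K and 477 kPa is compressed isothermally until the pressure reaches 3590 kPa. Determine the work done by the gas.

-15000 J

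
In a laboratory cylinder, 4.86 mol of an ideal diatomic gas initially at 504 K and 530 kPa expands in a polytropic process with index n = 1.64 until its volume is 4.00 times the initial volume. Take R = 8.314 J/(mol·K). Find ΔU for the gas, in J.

V₁ = nRT₁/P₁ = 4.86×8.314×504/530 = 38.4 L.
Polytropic n=1.64: T₂ = T₁(V₁/V₂)^(n−1) = 504×(0.250)^0.64 = 208 K; P₂ = P₁(V₁/V₂)^n = 54.6 kPa.
For an ideal gas ΔU = nCvΔT with Cv = (5/2)R = 20.8 J/(mol·K).
ΔU = 4.86×20.8×(208−504) = -29900 J.

-29900 J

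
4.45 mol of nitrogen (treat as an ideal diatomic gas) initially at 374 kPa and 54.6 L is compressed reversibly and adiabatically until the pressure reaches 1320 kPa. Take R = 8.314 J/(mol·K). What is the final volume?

22.2 L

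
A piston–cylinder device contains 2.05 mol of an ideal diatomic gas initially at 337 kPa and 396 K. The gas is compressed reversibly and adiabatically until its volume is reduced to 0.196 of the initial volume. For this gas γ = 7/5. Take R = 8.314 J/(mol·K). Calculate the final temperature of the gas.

760 K

V₁ = nRT₁/P₁ = 2.05×8.314×396/337 = 20.0 L.
Adiabatic: TV^(γ−1) = const ⇒ T₂ = 396×(5.10)^0.400 = 760 K; PV^γ = const ⇒ P₂ = 3300 kPa.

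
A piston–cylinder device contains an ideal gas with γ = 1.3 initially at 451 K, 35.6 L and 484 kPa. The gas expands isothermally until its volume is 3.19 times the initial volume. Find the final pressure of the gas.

152 kPa

Isothermal: T stays 451 K; PV = const ⇒ V₂ = 114 L, P₂ = 152 kPa.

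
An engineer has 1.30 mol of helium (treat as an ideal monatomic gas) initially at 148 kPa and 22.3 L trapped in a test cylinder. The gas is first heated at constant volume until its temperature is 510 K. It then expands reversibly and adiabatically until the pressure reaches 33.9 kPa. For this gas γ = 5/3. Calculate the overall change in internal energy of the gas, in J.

T₁ = P₁V₁/(nR) = 148×22.3/(1.30×8.314) = 305 K.
Step 1 — Isochoric: V stays 22.3 L; P/T = const ⇒ T₂ = 510 K, P₂ = 247 kPa.
W = 0 (no volume change).
ΔU = nCvΔT = 1.30×12.5×(510−305) = 3320 J.
Q = ΔU = 3320 J.
State after step 1: P = 247 kPa, V = 22.3 L, T = 510 K.
Step 2 — Adiabatic: T₂/T₁ = (P₂/P₁)^((γ−1)/γ) ⇒ T₂ = 510×(0.137)^0.400 = 230 K; V₂ = 73.5 L.
ΔU = nCvΔT = 1.30×12.5×(230−510) = -4530 J.
Q = 0 for an adiabatic process, so W = −ΔU = 4530 J.
Net over both steps: W = 4530 J, Q = 3320 J, ΔU = -1220 J.

-1220 J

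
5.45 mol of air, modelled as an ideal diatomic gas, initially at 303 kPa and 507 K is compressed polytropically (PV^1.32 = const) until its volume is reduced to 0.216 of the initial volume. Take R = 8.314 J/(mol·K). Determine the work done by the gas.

V₁ = nRT₁/P₁ = 5.45×8.314×507/303 = 75.8 L.
Polytropic n=1.32: T₂ = T₁(V₁/V₂)^(n−1) = 507×(4.63)^0.32 = 828 K; P₂ = P₁(V₁/V₂)^n = 2290 kPa.
W = (P₁V₁−P₂V₂)/(n−1) = (303×75.8−2290×16.4)/0.32 = -45400 J.

-45400 J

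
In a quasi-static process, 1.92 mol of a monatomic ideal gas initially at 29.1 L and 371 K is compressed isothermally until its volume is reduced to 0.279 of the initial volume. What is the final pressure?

729 kPa

P₁ = nRT₁/V₁ = 1.92×8.314×371/29.1 = 204 kPa.
Isothermal: T stays 371 K; PV = const ⇒ V₂ = 8.12 L, P₂ = 729 kPa.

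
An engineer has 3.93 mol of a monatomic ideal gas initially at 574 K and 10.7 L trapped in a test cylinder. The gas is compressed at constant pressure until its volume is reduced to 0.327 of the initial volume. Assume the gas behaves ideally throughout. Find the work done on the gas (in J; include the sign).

P₁ = nRT₁/V₁ = 3.93×8.314×574/10.7 = 1750 kPa.
Isobaric: P stays 1750 kPa; V/T = const ⇒ T₂ = 188 K, V₂ = 3.50 L.
W = PΔV = 1750×(3.50−10.7) kPa·L = -12600 J.
Work done on the gas = −W_by = 12600 J.

12600 J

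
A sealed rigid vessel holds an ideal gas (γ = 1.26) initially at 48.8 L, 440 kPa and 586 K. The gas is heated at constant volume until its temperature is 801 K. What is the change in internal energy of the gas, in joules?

30300 J

n = P₁V₁/(RT₁) = 440×48.8/(8.314×586) = 4.41 mol.
Isochoric: V stays 48.8 L; P/T = const ⇒ T₂ = 801 K, P₂ = 601 kPa.
For an ideal gas ΔU = nCvΔT with Cv = R/(γ−1) = 32.0 J/(mol·K).
ΔU = 4.41×32.0×(801−586) = 30300 J.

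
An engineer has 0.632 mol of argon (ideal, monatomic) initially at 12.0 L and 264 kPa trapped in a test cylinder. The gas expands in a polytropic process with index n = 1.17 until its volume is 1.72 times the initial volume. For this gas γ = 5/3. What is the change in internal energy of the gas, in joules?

T₁ = P₁V₁/(nR) = 264×12.0/(0.632×8.314) = 603 K.
Polytropic n=1.17: T₂ = T₁(V₁/V₂)^(n−1) = 603×(0.581)^0.17 = 550 K; P₂ = P₁(V₁/V₂)^n = 140 kPa.
For an ideal gas ΔU = nCvΔT with Cv = (3/2)R = 12.5 J/(mol·K).
ΔU = 0.632×12.5×(550−603) = -419 J.

-419 J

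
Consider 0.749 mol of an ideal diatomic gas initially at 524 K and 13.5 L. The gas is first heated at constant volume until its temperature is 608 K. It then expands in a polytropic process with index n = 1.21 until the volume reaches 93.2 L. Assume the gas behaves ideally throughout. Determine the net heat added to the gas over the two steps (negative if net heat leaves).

4160 J

P₁ = nRT₁/V₁ = 0.749×8.314×524/13.5 = 242 kPa.
Step 1 — Isochoric: V stays 13.5 L; P/T = const ⇒ T₂ = 608 K, P₂ = 280 kPa.
W = 0 (no volume change).
ΔU = nCvΔT = 0.749×20.8×(608−524) = 1310 J.
Q = ΔU = 1310 J.
State after step 1: P = 280 kPa, V = 13.5 L, T = 608 K.
Step 2 — Polytropic n=1.21: T₂ = T₁(V₁/V₂)^(n−1) = 608×(0.145)^0.21 = 405 K; P₂ = P₁(V₁/V₂)^n = 27.1 kPa.
W = (P₁V₁−P₂V₂)/(n−1) = (280×13.5−27.1×93.2)/0.21 = 6010 J.
ΔU = nCvΔT = 0.749×20.8×(405−608) = -3160 J.
Q = ΔU + W = 2860 J.
Net over both steps: W = 6010 J, Q = 4160 J, ΔU = -1850 J.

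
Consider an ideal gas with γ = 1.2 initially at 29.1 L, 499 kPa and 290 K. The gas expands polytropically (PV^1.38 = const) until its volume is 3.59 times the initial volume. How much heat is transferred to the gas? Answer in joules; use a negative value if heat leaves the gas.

-13200 J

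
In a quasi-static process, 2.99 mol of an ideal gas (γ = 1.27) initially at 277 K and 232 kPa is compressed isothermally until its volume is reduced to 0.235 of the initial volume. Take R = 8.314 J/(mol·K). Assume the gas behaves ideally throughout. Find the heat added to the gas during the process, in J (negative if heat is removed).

-9970 J

V₁ = nRT₁/P₁ = 2.99×8.314×277/232 = 29.7 L.
Isothermal: T stays 277 K; PV = const ⇒ V₂ = 6.97 L, P₂ = 987 kPa.
ΔU = 0 (ideal gas, T constant).
W = nRT ln(V₂/V₁) = 2.99×8.314×277×ln(0.235) = -9970 J.
Q = ΔU + W = -9970 J.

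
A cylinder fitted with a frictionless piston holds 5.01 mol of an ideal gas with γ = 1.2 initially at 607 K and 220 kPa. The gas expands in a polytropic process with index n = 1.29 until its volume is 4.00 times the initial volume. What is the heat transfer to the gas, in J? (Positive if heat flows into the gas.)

V₁ = nRT₁/P₁ = 5.01×8.314×607/220 = 115 L.
Polytropic n=1.29: T₂ = T₁(V₁/V₂)^(n−1) = 607×(0.250)^0.29 = 406 K; P₂ = P₁(V₁/V₂)^n = 36.8 kPa.
W = (P₁V₁−P₂V₂)/(n−1) = (220×115−36.8×460)/0.29 = 28900 J.
ΔU = nCvΔT = 5.01×41.6×(406−607) = -41800 J.
Q = ΔU + W = -13000 J.

-13000 J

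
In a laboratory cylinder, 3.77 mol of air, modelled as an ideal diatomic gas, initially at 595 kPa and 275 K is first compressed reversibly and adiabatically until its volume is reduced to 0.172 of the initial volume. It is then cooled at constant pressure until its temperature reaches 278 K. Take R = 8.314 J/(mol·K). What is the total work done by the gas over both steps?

-30700 J

V₁ = nRT₁/P₁ = 3.77×8.314×275/595 = 14.5 L.
Step 1 — Adiabatic: TV^(γ−1) = const ⇒ T₂ = 275×(5.81)^0.400 = 556 K; PV^γ = const ⇒ P₂ = 6990 kPa.
ΔU = nCvΔT = 3.77×20.8×(556−275) = 22000 J.
Q = 0 for an adiabatic process, so W = −ΔU = -22000 J.
State after step 1: P = 6990 kPa, V = 2.49 L, T = 556 K.
Step 2 — Isobaric: P stays 6990 kPa; V/T = const ⇒ T₂ = 278 K, V₂ = 1.25 L.
W = PΔV = 6990×(1.25−2.49) kPa·L = -8720 J.
ΔU = nCvΔT = 3.77×20.8×(278−556) = -21800 J.
Q = ΔU + W = nCpΔT = -30500 J.
Net over both steps: W = -30700 J, Q = -30500 J, ΔU = 235 J.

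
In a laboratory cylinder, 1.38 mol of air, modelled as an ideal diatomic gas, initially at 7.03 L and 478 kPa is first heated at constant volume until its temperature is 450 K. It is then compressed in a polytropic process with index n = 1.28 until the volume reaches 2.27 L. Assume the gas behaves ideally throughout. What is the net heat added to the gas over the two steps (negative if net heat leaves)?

2450 J

T₁ = P₁V₁/(nR) = 478×7.03/(1.38×8.314) = 293 K.
Step 1 — Isochoric: V stays 7.03 L; P/T = const ⇒ T₂ = 450 K, P₂ = 734 kPa.
W = 0 (no volume change).
ΔU = nCvΔT = 1.38×20.8×(450−293) = 4510 J.
Q = ΔU = 4510 J.
State after step 1: P = 734 kPa, V = 7.03 L, T = 450 K.
Step 2 — Polytropic n=1.28: T₂ = T₁(V₁/V₂)^(n−1) = 450×(3.10)^0.28 = 618 K; P₂ = P₁(V₁/V₂)^n = 3120 kPa.
W = (P₁V₁−P₂V₂)/(n−1) = (734×7.03−3120×2.27)/0.28 = -6870 J.
ΔU = nCvΔT = 1.38×20.8×(618−450) = 4810 J.
Q = ΔU + W = -2060 J.
Net over both steps: W = -6870 J, Q = 2450 J, ΔU = 9310 J.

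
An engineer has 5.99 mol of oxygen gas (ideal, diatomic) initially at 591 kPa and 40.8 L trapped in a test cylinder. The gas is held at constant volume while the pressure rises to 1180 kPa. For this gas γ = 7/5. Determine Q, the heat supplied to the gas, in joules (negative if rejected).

60100 J

T₁ = P₁V₁/(nR) = 591×40.8/(5.99×8.314) = 484 K.
Isochoric: V stays 40.8 L; P/T = const ⇒ T₂ = 967 K, P₂ = 1180 kPa.
W = 0 (no volume change).
ΔU = nCvΔT = 5.99×20.8×(967−484) = 60100 J.
Q = ΔU = 60100 J.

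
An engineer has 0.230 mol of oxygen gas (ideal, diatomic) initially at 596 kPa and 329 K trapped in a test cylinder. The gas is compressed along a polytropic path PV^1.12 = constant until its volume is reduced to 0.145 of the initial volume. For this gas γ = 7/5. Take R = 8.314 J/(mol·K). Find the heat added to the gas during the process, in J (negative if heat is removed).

V₁ = nRT₁/P₁ = 0.230×8.314×329/596 = 1.06 L.
Polytropic n=1.12: T₂ = T₁(V₁/V₂)^(n−1) = 329×(6.90)^0.12 = 415 K; P₂ = P₁(V₁/V₂)^n = 5180 kPa.
W = (P₁V₁−P₂V₂)/(n−1) = (596×1.06−5180×0.153)/0.12 = -1370 J.
ΔU = nCvΔT = 0.230×20.8×(415−329) = 410 J.
Q = ΔU + W = -957 J.

-957 J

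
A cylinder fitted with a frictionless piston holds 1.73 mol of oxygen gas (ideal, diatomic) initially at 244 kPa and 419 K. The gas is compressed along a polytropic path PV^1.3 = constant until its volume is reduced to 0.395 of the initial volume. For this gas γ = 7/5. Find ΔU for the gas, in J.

4840 J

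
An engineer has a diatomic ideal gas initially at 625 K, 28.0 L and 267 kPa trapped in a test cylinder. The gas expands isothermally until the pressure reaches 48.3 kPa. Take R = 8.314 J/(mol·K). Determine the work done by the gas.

n = P₁V₁/(RT₁) = 267×28.0/(8.314×625) = 1.44 mol.
Isothermal: T stays 625 K; PV = const ⇒ V₂ = 155 L, P₂ = 48.3 kPa.
W = nRT ln(V₂/V₁) = 1.44×8.314×625×ln(5.53) = 12800 J.

12800 J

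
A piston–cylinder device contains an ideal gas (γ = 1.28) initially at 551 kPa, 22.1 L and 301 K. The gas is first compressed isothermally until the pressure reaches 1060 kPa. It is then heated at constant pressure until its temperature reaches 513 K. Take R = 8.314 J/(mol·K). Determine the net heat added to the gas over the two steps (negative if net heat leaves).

n = P₁V₁/(RT₁) = 551×22.1/(8.314×301) = 4.87 mol.
Step 1 — Isothermal: T stays 301 K; PV = const ⇒ V₂ = 11.5 L, P₂ = 1060 kPa.
ΔU = 0 (ideal gas, T constant).
W = nRT ln(V₂/V₁) = 4.87×8.314×301×ln(0.520) = -7970 J.
Q = ΔU + W = -7970 J.
State after step 1: P = 1060 kPa, V = 11.5 L, T = 301 K.
Step 2 — Isobaric: P stays 1060 kPa; V/T = const ⇒ T₂ = 513 K, V₂ = 19.6 L.
W = PΔV = 1060×(19.6−11.5) kPa·L = 8580 J.
ΔU = nCvΔT = 4.87×29.7×(513−301) = 30600 J.
Q = ΔU + W = nCpΔT = 39200 J.
Net over both steps: W = 609 J, Q = 31200 J, ΔU = 30600 J.

31200 J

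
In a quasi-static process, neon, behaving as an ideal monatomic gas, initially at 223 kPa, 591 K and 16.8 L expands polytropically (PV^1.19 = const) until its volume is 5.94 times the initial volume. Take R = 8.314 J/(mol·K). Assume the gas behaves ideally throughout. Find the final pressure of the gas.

Polytropic n=1.19: T₂ = T₁(V₁/V₂)^(n−1) = 591×(0.168)^0.19 = 421 K; P₂ = P₁(V₁/V₂)^n = 26.8 kPa.

26.8 kPa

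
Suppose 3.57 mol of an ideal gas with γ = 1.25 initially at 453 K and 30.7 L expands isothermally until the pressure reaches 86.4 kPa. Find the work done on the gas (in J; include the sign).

-21800 J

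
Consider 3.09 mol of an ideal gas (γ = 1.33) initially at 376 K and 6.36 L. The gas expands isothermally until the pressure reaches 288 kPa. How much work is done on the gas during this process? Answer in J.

P₁ = nRT₁/V₁ = 3.09×8.314×376/6.36 = 1520 kPa.
Isothermal: T stays 376 K; PV = const ⇒ V₂ = 33.5 L, P₂ = 288 kPa.
W = nRT ln(V₂/V₁) = 3.09×8.314×376×ln(5.27) = 16100 J.
Work done on the gas = −W_by = -16100 J.

-16100 J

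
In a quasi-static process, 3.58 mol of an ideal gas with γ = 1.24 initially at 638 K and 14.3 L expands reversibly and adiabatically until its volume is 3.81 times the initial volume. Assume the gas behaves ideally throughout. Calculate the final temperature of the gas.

463 K

P₁ = nRT₁/V₁ = 3.58×8.314×638/14.3 = 1330 kPa.
Adiabatic: TV^(γ−1) = const ⇒ T₂ = 638×(0.262)^0.240 = 463 K; PV^γ = const ⇒ P₂ = 253 kPa.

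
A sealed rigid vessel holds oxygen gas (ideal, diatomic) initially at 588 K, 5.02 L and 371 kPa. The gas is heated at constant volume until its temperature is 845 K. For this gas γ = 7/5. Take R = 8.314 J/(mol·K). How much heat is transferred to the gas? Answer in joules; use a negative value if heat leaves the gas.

n = P₁V₁/(RT₁) = 371×5.02/(8.314×588) = 0.381 mol.
Isochoric: V stays 5.02 L; P/T = const ⇒ T₂ = 845 K, P₂ = 533 kPa.
W = 0 (no volume change).
ΔU = nCvΔT = 0.381×20.8×(845−588) = 2040 J.
Q = ΔU = 2040 J.

2040 J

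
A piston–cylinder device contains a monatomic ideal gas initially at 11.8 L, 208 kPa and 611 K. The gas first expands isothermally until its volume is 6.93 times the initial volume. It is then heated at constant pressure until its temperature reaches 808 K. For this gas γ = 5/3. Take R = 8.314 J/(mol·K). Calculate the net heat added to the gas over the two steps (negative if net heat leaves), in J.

6730 J

n = P₁V₁/(RT₁) = 208×11.8/(8.314×611) = 0.483 mol.
Step 1 — Isothermal: T stays 611 K; PV = const ⇒ V₂ = 81.8 L, P₂ = 30.0 kPa.
ΔU = 0 (ideal gas, T constant).
W = nRT ln(V₂/V₁) = 0.483×8.314×611×ln(6.93) = 4750 J.
Q = ΔU + W = 4750 J.
State after step 1: P = 30.0 kPa, V = 81.8 L, T = 611 K.
Step 2 — Isobaric: P stays 30.0 kPa; V/T = const ⇒ T₂ = 808 K, V₂ = 108 L.
W = PΔV = 30.0×(108−81.8) kPa·L = 791 J.
ΔU = nCvΔT = 0.483×12.5×(808−611) = 1190 J.
Q = ΔU + W = nCpΔT = 1980 J.
Net over both steps: W = 5540 J, Q = 6730 J, ΔU = 1190 J.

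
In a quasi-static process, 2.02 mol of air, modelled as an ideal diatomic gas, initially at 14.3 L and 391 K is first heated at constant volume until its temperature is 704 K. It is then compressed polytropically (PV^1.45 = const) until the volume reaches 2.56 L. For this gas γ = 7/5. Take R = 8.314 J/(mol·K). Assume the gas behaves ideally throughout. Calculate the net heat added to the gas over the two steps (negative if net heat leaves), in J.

17000 J

P₁ = nRT₁/V₁ = 2.02×8.314×391/14.3 = 459 kPa.
Step 1 — Isochoric: V stays 14.3 L; P/T = const ⇒ T₂ = 704 K, P₂ = 827 kPa.
W = 0 (no volume change).
ΔU = nCvΔT = 2.02×20.8×(704−391) = 13100 J.
Q = ΔU = 13100 J.
State after step 1: P = 827 kPa, V = 14.3 L, T = 704 K.
Step 2 — Polytropic n=1.45: T₂ = T₁(V₁/V₂)^(n−1) = 704×(5.59)^0.45 = 1530 K; P₂ = P₁(V₁/V₂)^n = 10000 kPa.
W = (P₁V₁−P₂V₂)/(n−1) = (827×14.3−10000×2.56)/0.45 = -30700 J.
ΔU = nCvΔT = 2.02×20.8×(1530−704) = 34500 J.
Q = ΔU + W = 3840 J.
Net over both steps: W = -30700 J, Q = 17000 J, ΔU = 47700 J.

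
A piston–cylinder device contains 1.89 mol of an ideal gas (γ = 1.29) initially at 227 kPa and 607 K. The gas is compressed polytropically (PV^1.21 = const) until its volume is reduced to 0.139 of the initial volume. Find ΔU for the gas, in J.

16900 J

V₁ = nRT₁/P₁ = 1.89×8.314×607/227 = 42.0 L.
Polytropic n=1.21: T₂ = T₁(V₁/V₂)^(n−1) = 607×(7.19)^0.21 = 919 K; P₂ = P₁(V₁/V₂)^n = 2470 kPa.
For an ideal gas ΔU = nCvΔT with Cv = R/(γ−1) = 28.7 J/(mol·K).
ΔU = 1.89×28.7×(919−607) = 16900 J.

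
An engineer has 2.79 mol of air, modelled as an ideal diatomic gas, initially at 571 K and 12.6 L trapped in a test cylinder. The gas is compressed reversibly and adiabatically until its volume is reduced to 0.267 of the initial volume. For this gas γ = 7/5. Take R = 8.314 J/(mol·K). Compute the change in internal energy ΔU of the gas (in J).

P₁ = nRT₁/V₁ = 2.79×8.314×571/12.6 = 1050 kPa.
Adiabatic: TV^(γ−1) = const ⇒ T₂ = 571×(3.75)^0.400 = 968 K; PV^γ = const ⇒ P₂ = 6680 kPa.
For an ideal gas ΔU = nCvΔT with Cv = (5/2)R = 20.8 J/(mol·K).
ΔU = 2.79×20.8×(968−571) = 23000 J.

23000 J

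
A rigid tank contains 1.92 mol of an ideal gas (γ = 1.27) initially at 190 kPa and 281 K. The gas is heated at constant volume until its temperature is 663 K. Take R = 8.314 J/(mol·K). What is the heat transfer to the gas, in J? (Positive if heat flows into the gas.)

V₁ = nRT₁/P₁ = 1.92×8.314×281/190 = 23.6 L.
Isochoric: V stays 23.6 L; P/T = const ⇒ T₂ = 663 K, P₂ = 448 kPa.
W = 0 (no volume change).
ΔU = nCvΔT = 1.92×30.8×(663−281) = 22600 J.
Q = ΔU = 22600 J.

22600 J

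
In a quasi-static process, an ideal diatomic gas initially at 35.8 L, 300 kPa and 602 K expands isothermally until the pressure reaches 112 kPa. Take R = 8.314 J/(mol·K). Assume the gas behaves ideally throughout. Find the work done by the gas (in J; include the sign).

10600 J

n = P₁V₁/(RT₁) = 300×35.8/(8.314×602) = 2.15 mol.
Isothermal: T stays 602 K; PV = const ⇒ V₂ = 95.9 L, P₂ = 112 kPa.
W = nRT ln(V₂/V₁) = 2.15×8.314×602×ln(2.68) = 10600 J.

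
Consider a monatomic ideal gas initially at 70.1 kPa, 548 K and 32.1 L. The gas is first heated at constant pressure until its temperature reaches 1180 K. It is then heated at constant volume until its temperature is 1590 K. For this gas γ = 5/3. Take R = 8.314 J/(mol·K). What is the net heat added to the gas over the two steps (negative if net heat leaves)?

n = P₁V₁/(RT₁) = 70.1×32.1/(8.314×548) = 0.494 mol.
Step 1 — Isobaric: P stays 70.1 kPa; V/T = const ⇒ T₂ = 1180 K, V₂ = 69.1 L.
W = PΔV = 70.1×(69.1−32.1) kPa·L = 2600 J.
ΔU = nCvΔT = 0.494×12.5×(1180−548) = 3890 J.
Q = ΔU + W = nCpΔT = 6490 J.
State after step 1: P = 70.1 kPa, V = 69.1 L, T = 1180 K.
Step 2 — Isochoric: V stays 69.1 L; P/T = const ⇒ T₂ = 1590 K, P₂ = 94.5 kPa.
W = 0 (no volume change).
ΔU = nCvΔT = 0.494×12.5×(1590−1180) = 2530 J.
Q = ΔU = 2530 J.
Net over both steps: W = 2600 J, Q = 9010 J, ΔU = 6420 J.

9010 J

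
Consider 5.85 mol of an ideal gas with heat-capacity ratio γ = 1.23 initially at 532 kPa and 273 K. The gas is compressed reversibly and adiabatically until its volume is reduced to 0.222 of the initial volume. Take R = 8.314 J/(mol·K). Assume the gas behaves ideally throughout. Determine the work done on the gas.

V₁ = nRT₁/P₁ = 5.85×8.314×273/532 = 25.0 L.
Adiabatic: TV^(γ−1) = const ⇒ T₂ = 273×(4.50)^0.230 = 386 K; PV^γ = const ⇒ P₂ = 3390 kPa.
ΔU = nCvΔT = 5.85×36.1×(386−273) = 23900 J.
Q = 0 for an adiabatic process, so W = −ΔU = -23900 J.
Work done on the gas = −W_by = 23900 J.

23900 J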